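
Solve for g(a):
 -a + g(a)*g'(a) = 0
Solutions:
 g(a) = -sqrt(C1 + a^2)
 g(a) = sqrt(C1 + a^2)


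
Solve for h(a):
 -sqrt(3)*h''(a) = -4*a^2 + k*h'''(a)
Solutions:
 h(a) = C1 + C2*a + C3*exp(-sqrt(3)*a/k) + sqrt(3)*a^4/9 - 4*a^3*k/9 + 4*sqrt(3)*a^2*k^2/9


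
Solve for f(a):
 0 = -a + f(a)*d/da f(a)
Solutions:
 f(a) = -sqrt(C1 + a^2)
 f(a) = sqrt(C1 + a^2)


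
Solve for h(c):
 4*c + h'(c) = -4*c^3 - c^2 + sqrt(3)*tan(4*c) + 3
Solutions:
 h(c) = C1 - c^4 - c^3/3 - 2*c^2 + 3*c - sqrt(3)*log(cos(4*c))/4


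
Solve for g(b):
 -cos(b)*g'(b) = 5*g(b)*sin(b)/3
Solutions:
 g(b) = C1*cos(b)^(5/3)


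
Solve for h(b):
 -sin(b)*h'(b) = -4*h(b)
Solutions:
 h(b) = C1*(cos(b)^2 - 2*cos(b) + 1)/(cos(b)^2 + 2*cos(b) + 1)


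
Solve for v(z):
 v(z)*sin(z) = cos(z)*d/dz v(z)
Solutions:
 v(z) = C1/cos(z)


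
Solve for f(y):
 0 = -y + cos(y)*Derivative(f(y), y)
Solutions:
 f(y) = C1 + Integral(y/cos(y), y)


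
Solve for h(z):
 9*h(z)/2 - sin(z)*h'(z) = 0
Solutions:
 h(z) = C1*(cos(z) - 1)^(1/4)*(cos(z)^2 - 2*cos(z) + 1)/((cos(z) + 1)^(1/4)*(cos(z)^2 + 2*cos(z) + 1))


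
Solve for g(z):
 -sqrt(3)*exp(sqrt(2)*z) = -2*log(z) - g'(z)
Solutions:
 g(z) = C1 - 2*z*log(z) + 2*z + sqrt(6)*exp(sqrt(2)*z)/2


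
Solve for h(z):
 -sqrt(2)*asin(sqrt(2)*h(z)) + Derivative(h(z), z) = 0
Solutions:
 Integral(1/asin(sqrt(2)*_y), (_y, h(z))) = C1 + sqrt(2)*z


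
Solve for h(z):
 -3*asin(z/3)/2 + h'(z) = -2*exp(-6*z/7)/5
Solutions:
 h(z) = C1 + 3*z*asin(z/3)/2 + 3*sqrt(9 - z^2)/2 + 7*exp(-6*z/7)/15


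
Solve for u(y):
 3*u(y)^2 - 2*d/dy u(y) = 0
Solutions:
 u(y) = -2/(C1 + 3*y)


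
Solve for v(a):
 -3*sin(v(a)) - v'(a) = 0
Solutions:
 v(a) = -acos((-C1 - exp(6*a))/(C1 - exp(6*a))) + 2*pi
 v(a) = acos((-C1 - exp(6*a))/(C1 - exp(6*a)))


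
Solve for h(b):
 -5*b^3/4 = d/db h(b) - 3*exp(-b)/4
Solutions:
 h(b) = C1 - 5*b^4/16 - 3*exp(-b)/4


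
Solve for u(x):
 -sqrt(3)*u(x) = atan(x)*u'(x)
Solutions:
 u(x) = C1*exp(-sqrt(3)*Integral(1/atan(x), x))


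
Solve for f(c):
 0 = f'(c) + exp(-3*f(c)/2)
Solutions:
 f(c) = 2*log(C1 - 3*c/2)/3
 f(c) = 2*log(2^(2/3)*(-3^(1/3) - 3^(5/6)*I)*(C1 - c)^(1/3)/4)
 f(c) = 2*log(2^(2/3)*(-3^(1/3) + 3^(5/6)*I)*(C1 - c)^(1/3)/4)


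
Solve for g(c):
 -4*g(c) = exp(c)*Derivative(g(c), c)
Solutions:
 g(c) = C1*exp(4*exp(-c))


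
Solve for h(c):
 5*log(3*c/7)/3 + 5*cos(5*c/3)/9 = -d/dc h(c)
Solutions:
 h(c) = C1 - 5*c*log(c)/3 - 5*c*log(3)/3 + 5*c/3 + 5*c*log(7)/3 - sin(5*c/3)/3


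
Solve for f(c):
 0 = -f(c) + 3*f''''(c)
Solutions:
 f(c) = C1*exp(-3^(3/4)*c/3) + C2*exp(3^(3/4)*c/3) + C3*sin(3^(3/4)*c/3) + C4*cos(3^(3/4)*c/3)


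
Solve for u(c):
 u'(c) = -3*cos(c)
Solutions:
 u(c) = C1 - 3*sin(c)


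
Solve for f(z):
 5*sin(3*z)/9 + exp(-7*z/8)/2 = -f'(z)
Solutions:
 f(z) = C1 + 5*cos(3*z)/27 + 4*exp(-7*z/8)/7


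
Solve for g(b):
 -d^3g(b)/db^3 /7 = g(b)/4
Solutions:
 g(b) = C3*exp(-14^(1/3)*b/2) + (C1*sin(14^(1/3)*sqrt(3)*b/4) + C2*cos(14^(1/3)*sqrt(3)*b/4))*exp(14^(1/3)*b/4)


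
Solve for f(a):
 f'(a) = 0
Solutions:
 f(a) = C1


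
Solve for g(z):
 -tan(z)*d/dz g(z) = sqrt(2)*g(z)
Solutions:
 g(z) = C1/sin(z)^(sqrt(2))


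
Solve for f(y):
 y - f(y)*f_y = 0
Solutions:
 f(y) = -sqrt(C1 + y^2)
 f(y) = sqrt(C1 + y^2)


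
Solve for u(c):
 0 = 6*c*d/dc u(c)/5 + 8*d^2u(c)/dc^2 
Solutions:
 u(c) = C1 + C2*erf(sqrt(30)*c/20)


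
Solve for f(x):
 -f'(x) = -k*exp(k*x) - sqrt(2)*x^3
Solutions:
 f(x) = C1 + sqrt(2)*x^4/4 + exp(k*x)


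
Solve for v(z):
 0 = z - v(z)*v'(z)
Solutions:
 v(z) = -sqrt(C1 + z^2)
 v(z) = sqrt(C1 + z^2)


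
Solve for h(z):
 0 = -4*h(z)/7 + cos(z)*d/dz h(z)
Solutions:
 h(z) = C1*(sin(z) + 1)^(2/7)/(sin(z) - 1)^(2/7)


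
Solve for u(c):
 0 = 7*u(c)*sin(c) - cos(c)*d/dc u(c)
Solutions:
 u(c) = C1/cos(c)^7


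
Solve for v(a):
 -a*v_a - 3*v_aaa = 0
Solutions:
 v(a) = C1 + Integral(C2*airyai(-3^(2/3)*a/3) + C3*airybi(-3^(2/3)*a/3), a)


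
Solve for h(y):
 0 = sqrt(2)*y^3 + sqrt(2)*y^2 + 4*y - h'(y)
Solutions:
 h(y) = C1 + sqrt(2)*y^4/4 + sqrt(2)*y^3/3 + 2*y^2


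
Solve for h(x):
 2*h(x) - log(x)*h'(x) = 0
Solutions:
 h(x) = C1*exp(2*li(x))


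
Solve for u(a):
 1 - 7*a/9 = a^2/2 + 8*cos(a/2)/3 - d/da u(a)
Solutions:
 u(a) = C1 + a^3/6 + 7*a^2/18 - a + 16*sin(a/2)/3


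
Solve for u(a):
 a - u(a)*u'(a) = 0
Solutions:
 u(a) = -sqrt(C1 + a^2)
 u(a) = sqrt(C1 + a^2)


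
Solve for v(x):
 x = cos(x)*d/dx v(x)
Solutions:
 v(x) = C1 + Integral(x/cos(x), x)


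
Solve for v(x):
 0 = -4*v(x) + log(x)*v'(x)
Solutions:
 v(x) = C1*exp(4*li(x))


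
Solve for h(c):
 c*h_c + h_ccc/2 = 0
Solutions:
 h(c) = C1 + Integral(C2*airyai(-2^(1/3)*c) + C3*airybi(-2^(1/3)*c), c)


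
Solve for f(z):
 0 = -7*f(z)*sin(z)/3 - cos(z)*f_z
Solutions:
 f(z) = C1*cos(z)^(7/3)


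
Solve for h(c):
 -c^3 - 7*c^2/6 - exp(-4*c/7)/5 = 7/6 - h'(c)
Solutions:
 h(c) = C1 + c^4/4 + 7*c^3/18 + 7*c/6 - 7*exp(-4*c/7)/20


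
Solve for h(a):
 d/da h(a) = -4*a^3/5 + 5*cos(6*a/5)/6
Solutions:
 h(a) = C1 - a^4/5 + 25*sin(6*a/5)/36


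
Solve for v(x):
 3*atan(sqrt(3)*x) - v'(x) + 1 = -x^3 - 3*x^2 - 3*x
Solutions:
 v(x) = C1 + x^4/4 + x^3 + 3*x^2/2 + 3*x*atan(sqrt(3)*x) + x - sqrt(3)*log(3*x^2 + 1)/2


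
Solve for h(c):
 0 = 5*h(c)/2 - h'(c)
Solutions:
 h(c) = C1*exp(5*c/2)


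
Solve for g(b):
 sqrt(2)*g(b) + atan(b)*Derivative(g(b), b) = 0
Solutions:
 g(b) = C1*exp(-sqrt(2)*Integral(1/atan(b), b))


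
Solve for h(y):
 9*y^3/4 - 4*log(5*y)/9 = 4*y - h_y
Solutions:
 h(y) = C1 - 9*y^4/16 + 2*y^2 + 4*y*log(y)/9 - 4*y/9 + 4*y*log(5)/9


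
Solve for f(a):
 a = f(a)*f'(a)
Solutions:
 f(a) = -sqrt(C1 + a^2)
 f(a) = sqrt(C1 + a^2)


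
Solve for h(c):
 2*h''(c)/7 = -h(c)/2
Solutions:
 h(c) = C1*sin(sqrt(7)*c/2) + C2*cos(sqrt(7)*c/2)


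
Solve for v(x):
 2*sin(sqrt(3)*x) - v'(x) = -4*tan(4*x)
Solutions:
 v(x) = C1 - log(cos(4*x)) - 2*sqrt(3)*cos(sqrt(3)*x)/3


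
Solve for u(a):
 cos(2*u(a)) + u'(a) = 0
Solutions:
 u(a) = -asin((C1 + exp(4*a))/(C1 - exp(4*a)))/2 + pi/2
 u(a) = asin((C1 + exp(4*a))/(C1 - exp(4*a)))/2


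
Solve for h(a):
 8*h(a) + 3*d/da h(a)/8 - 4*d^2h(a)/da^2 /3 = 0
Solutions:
 h(a) = C1*exp(a*(9 - sqrt(24657))/64) + C2*exp(a*(9 + sqrt(24657))/64)


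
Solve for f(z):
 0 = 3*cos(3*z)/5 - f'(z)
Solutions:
 f(z) = C1 + sin(3*z)/5


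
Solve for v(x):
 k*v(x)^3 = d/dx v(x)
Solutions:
 v(x) = -sqrt(2)*sqrt(-1/(C1 + k*x))/2
 v(x) = sqrt(2)*sqrt(-1/(C1 + k*x))/2


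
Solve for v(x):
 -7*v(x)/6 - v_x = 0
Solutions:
 v(x) = C1*exp(-7*x/6)


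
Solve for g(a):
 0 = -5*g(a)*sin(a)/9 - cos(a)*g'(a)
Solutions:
 g(a) = C1*cos(a)^(5/9)


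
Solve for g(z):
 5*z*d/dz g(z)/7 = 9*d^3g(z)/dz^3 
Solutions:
 g(z) = C1 + Integral(C2*airyai(735^(1/3)*z/21) + C3*airybi(735^(1/3)*z/21), z)


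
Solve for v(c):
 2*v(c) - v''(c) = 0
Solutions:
 v(c) = C1*exp(-sqrt(2)*c) + C2*exp(sqrt(2)*c)


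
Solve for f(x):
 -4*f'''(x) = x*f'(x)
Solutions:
 f(x) = C1 + Integral(C2*airyai(-2^(1/3)*x/2) + C3*airybi(-2^(1/3)*x/2), x)


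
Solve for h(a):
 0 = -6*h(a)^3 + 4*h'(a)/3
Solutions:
 h(a) = -sqrt(-1/(C1 + 9*a))
 h(a) = sqrt(-1/(C1 + 9*a))


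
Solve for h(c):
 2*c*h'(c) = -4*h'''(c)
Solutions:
 h(c) = C1 + Integral(C2*airyai(-2^(2/3)*c/2) + C3*airybi(-2^(2/3)*c/2), c)


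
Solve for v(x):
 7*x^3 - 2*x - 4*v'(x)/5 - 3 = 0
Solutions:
 v(x) = C1 + 35*x^4/16 - 5*x^2/4 - 15*x/4


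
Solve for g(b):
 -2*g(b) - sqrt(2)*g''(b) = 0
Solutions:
 g(b) = C1*sin(2^(1/4)*b) + C2*cos(2^(1/4)*b)


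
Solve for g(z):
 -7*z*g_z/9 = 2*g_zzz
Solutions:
 g(z) = C1 + Integral(C2*airyai(-84^(1/3)*z/6) + C3*airybi(-84^(1/3)*z/6), z)


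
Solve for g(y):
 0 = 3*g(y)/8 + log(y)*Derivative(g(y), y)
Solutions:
 g(y) = C1*exp(-3*li(y)/8)


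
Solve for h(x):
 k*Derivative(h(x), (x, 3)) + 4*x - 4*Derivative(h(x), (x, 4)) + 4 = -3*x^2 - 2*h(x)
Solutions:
 h(x) = C1*exp(x*(3*k - sqrt(3)*sqrt(3*k^2 + 16*3^(1/3)*(-9*k^2 + sqrt(3)*sqrt(27*k^4 + 32768))^(1/3) - 512*3^(2/3)/(-9*k^2 + sqrt(3)*sqrt(27*k^4 + 32768))^(1/3)) - sqrt(6)*sqrt(-3*sqrt(3)*k^3/sqrt(3*k^2 + 16*3^(1/3)*(-9*k^2 + sqrt(3)*sqrt(27*k^4 + 32768))^(1/3) - 512*3^(2/3)/(-9*k^2 + sqrt(3)*sqrt(27*k^4 + 32768))^(1/3)) + 3*k^2 - 8*3^(1/3)*(-9*k^2 + sqrt(3)*sqrt(27*k^4 + 32768))^(1/3) + 256*3^(2/3)/(-9*k^2 + sqrt(3)*sqrt(27*k^4 + 32768))^(1/3)))/48) + C2*exp(x*(3*k - sqrt(3)*sqrt(3*k^2 + 16*3^(1/3)*(-9*k^2 + sqrt(3)*sqrt(27*k^4 + 32768))^(1/3) - 512*3^(2/3)/(-9*k^2 + sqrt(3)*sqrt(27*k^4 + 32768))^(1/3)) + sqrt(6)*sqrt(-3*sqrt(3)*k^3/sqrt(3*k^2 + 16*3^(1/3)*(-9*k^2 + sqrt(3)*sqrt(27*k^4 + 32768))^(1/3) - 512*3^(2/3)/(-9*k^2 + sqrt(3)*sqrt(27*k^4 + 32768))^(1/3)) + 3*k^2 - 8*3^(1/3)*(-9*k^2 + sqrt(3)*sqrt(27*k^4 + 32768))^(1/3) + 256*3^(2/3)/(-9*k^2 + sqrt(3)*sqrt(27*k^4 + 32768))^(1/3)))/48) + C3*exp(x*(3*k + sqrt(3)*sqrt(3*k^2 + 16*3^(1/3)*(-9*k^2 + sqrt(3)*sqrt(27*k^4 + 32768))^(1/3) - 512*3^(2/3)/(-9*k^2 + sqrt(3)*sqrt(27*k^4 + 32768))^(1/3)) - sqrt(6)*sqrt(3*sqrt(3)*k^3/sqrt(3*k^2 + 16*3^(1/3)*(-9*k^2 + sqrt(3)*sqrt(27*k^4 + 32768))^(1/3) - 512*3^(2/3)/(-9*k^2 + sqrt(3)*sqrt(27*k^4 + 32768))^(1/3)) + 3*k^2 - 8*3^(1/3)*(-9*k^2 + sqrt(3)*sqrt(27*k^4 + 32768))^(1/3) + 256*3^(2/3)/(-9*k^2 + sqrt(3)*sqrt(27*k^4 + 32768))^(1/3)))/48) + C4*exp(x*(3*k + sqrt(3)*sqrt(3*k^2 + 16*3^(1/3)*(-9*k^2 + sqrt(3)*sqrt(27*k^4 + 32768))^(1/3) - 512*3^(2/3)/(-9*k^2 + sqrt(3)*sqrt(27*k^4 + 32768))^(1/3)) + sqrt(6)*sqrt(3*sqrt(3)*k^3/sqrt(3*k^2 + 16*3^(1/3)*(-9*k^2 + sqrt(3)*sqrt(27*k^4 + 32768))^(1/3) - 512*3^(2/3)/(-9*k^2 + sqrt(3)*sqrt(27*k^4 + 32768))^(1/3)) + 3*k^2 - 8*3^(1/3)*(-9*k^2 + sqrt(3)*sqrt(27*k^4 + 32768))^(1/3) + 256*3^(2/3)/(-9*k^2 + sqrt(3)*sqrt(27*k^4 + 32768))^(1/3)))/48) - 3*x^2/2 - 2*x - 2


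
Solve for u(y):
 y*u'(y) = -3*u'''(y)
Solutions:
 u(y) = C1 + Integral(C2*airyai(-3^(2/3)*y/3) + C3*airybi(-3^(2/3)*y/3), y)


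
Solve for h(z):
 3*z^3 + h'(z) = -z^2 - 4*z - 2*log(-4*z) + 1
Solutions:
 h(z) = C1 - 3*z^4/4 - z^3/3 - 2*z^2 - 2*z*log(-z) + z*(3 - 4*log(2))


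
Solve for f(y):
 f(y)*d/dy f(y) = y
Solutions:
 f(y) = -sqrt(C1 + y^2)
 f(y) = sqrt(C1 + y^2)


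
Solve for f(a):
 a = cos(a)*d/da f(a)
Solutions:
 f(a) = C1 + Integral(a/cos(a), a)


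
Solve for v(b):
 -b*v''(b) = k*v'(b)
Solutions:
 v(b) = C1 + b^(1 - re(k))*(C2*sin(log(b)*Abs(im(k))) + C3*cos(log(b)*im(k)))


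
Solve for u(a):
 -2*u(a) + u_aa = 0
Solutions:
 u(a) = C1*exp(-sqrt(2)*a) + C2*exp(sqrt(2)*a)


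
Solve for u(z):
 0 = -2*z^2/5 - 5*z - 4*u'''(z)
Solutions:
 u(z) = C1 + C2*z + C3*z^2 - z^5/600 - 5*z^4/96


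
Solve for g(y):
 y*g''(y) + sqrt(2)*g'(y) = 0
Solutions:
 g(y) = C1 + C2*y^(1 - sqrt(2))


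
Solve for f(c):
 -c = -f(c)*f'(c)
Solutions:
 f(c) = -sqrt(C1 + c^2)
 f(c) = sqrt(C1 + c^2)


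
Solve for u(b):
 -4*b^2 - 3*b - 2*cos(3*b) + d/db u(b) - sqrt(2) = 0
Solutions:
 u(b) = C1 + 4*b^3/3 + 3*b^2/2 + sqrt(2)*b + 2*sin(3*b)/3


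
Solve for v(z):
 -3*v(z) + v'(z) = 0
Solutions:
 v(z) = C1*exp(3*z)


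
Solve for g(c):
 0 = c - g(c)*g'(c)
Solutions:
 g(c) = -sqrt(C1 + c^2)
 g(c) = sqrt(C1 + c^2)


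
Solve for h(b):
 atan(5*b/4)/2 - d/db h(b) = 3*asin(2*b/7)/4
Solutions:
 h(b) = C1 - 3*b*asin(2*b/7)/4 + b*atan(5*b/4)/2 - 3*sqrt(49 - 4*b^2)/8 - log(25*b^2 + 16)/5


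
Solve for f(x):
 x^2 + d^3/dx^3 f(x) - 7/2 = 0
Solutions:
 f(x) = C1 + C2*x + C3*x^2 - x^5/60 + 7*x^3/12


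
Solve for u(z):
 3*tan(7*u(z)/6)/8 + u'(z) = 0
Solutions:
 u(z) = -6*asin(C1*exp(-7*z/16))/7 + 6*pi/7
 u(z) = 6*asin(C1*exp(-7*z/16))/7


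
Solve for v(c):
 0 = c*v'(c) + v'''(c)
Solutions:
 v(c) = C1 + Integral(C2*airyai(-c) + C3*airybi(-c), c)


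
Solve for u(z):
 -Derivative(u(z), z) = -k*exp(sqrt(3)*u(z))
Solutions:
 u(z) = sqrt(3)*(2*log(-1/(C1 + k*z)) - log(3))/6


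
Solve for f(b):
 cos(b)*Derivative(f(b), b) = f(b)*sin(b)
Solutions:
 f(b) = C1/cos(b)


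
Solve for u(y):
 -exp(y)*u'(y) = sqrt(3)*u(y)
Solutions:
 u(y) = C1*exp(sqrt(3)*exp(-y))


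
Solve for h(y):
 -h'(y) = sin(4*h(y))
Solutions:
 h(y) = -acos((-C1 - exp(8*y))/(C1 - exp(8*y)))/4 + pi/2
 h(y) = acos((-C1 - exp(8*y))/(C1 - exp(8*y)))/4


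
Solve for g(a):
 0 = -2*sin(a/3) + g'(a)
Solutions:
 g(a) = C1 - 6*cos(a/3)


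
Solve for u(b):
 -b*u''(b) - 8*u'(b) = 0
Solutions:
 u(b) = C1 + C2/b^7


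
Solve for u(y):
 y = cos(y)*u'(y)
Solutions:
 u(y) = C1 + Integral(y/cos(y), y)


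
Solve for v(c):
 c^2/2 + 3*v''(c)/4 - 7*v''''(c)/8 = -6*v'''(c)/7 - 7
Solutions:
 v(c) = C1 + C2*c + C3*exp(c*(24 - sqrt(2634))/49) + C4*exp(c*(24 + sqrt(2634))/49) - c^4/18 + 16*c^3/63 - 2785*c^2/441


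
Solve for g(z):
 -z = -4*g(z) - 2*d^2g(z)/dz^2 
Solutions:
 g(z) = C1*sin(sqrt(2)*z) + C2*cos(sqrt(2)*z) + z/4


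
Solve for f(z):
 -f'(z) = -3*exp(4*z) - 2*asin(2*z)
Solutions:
 f(z) = C1 + 2*z*asin(2*z) + sqrt(1 - 4*z^2) + 3*exp(4*z)/4


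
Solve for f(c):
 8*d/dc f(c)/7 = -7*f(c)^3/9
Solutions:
 f(c) = -6*sqrt(-1/(C1 - 49*c))
 f(c) = 6*sqrt(-1/(C1 - 49*c))


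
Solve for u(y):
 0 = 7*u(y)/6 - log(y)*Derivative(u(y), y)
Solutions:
 u(y) = C1*exp(7*li(y)/6)


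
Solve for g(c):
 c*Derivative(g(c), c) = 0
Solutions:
 g(c) = C1


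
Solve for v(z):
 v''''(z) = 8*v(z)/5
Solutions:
 v(z) = C1*exp(-10^(3/4)*z/5) + C2*exp(10^(3/4)*z/5) + C3*sin(10^(3/4)*z/5) + C4*cos(10^(3/4)*z/5)


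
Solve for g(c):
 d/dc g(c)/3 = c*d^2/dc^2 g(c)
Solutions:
 g(c) = C1 + C2*c^(4/3)


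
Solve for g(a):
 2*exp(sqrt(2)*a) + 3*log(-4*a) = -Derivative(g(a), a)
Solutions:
 g(a) = C1 - 3*a*log(-a) + 3*a*(1 - 2*log(2)) - sqrt(2)*exp(sqrt(2)*a)


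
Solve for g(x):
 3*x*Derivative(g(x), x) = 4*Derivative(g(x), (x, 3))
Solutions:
 g(x) = C1 + Integral(C2*airyai(6^(1/3)*x/2) + C3*airybi(6^(1/3)*x/2), x)


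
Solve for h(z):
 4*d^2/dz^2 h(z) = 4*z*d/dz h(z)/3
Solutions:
 h(z) = C1 + C2*erfi(sqrt(6)*z/6)


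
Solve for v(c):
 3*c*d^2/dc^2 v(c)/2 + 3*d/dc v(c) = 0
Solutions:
 v(c) = C1 + C2/c


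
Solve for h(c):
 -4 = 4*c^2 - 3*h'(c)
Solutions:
 h(c) = C1 + 4*c^3/9 + 4*c/3


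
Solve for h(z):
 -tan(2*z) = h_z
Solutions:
 h(z) = C1 + log(cos(2*z))/2


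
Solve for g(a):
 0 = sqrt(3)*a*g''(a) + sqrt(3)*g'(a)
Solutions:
 g(a) = C1 + C2*log(a)


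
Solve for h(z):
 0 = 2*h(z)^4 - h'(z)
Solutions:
 h(z) = (-1/(C1 + 6*z))^(1/3)
 h(z) = (-1/(C1 + 2*z))^(1/3)*(-3^(2/3) - 3*3^(1/6)*I)/6
 h(z) = (-1/(C1 + 2*z))^(1/3)*(-3^(2/3) + 3*3^(1/6)*I)/6


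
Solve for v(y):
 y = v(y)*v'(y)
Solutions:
 v(y) = -sqrt(C1 + y^2)
 v(y) = sqrt(C1 + y^2)


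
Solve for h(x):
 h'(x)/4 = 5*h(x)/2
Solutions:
 h(x) = C1*exp(10*x)


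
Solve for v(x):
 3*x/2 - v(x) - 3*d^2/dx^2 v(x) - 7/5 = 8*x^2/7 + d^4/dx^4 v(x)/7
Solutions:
 v(x) = C1*sin(sqrt(2)*x*sqrt(21 - sqrt(413))/2) + C2*sin(sqrt(2)*x*sqrt(sqrt(413) + 21)/2) + C3*cos(sqrt(2)*x*sqrt(21 - sqrt(413))/2) + C4*cos(sqrt(2)*x*sqrt(sqrt(413) + 21)/2) - 8*x^2/7 + 3*x/2 + 191/35


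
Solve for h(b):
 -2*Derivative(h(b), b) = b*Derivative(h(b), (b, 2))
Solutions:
 h(b) = C1 + C2/b


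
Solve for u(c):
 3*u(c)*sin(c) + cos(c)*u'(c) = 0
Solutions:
 u(c) = C1*cos(c)^3


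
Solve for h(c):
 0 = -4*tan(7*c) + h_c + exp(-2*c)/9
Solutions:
 h(c) = C1 + 2*log(tan(7*c)^2 + 1)/7 + exp(-2*c)/18


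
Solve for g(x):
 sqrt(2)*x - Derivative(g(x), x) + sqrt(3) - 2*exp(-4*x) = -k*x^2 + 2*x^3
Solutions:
 g(x) = C1 + k*x^3/3 - x^4/2 + sqrt(2)*x^2/2 + sqrt(3)*x + exp(-4*x)/2


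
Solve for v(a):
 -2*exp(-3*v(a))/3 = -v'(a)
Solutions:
 v(a) = log(C1 + 2*a)/3
 v(a) = log((-1 - sqrt(3)*I)*(C1 + 2*a)^(1/3)/2)
 v(a) = log((-1 + sqrt(3)*I)*(C1 + 2*a)^(1/3)/2)


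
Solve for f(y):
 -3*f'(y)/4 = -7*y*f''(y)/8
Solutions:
 f(y) = C1 + C2*y^(13/7)


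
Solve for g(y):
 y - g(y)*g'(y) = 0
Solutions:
 g(y) = -sqrt(C1 + y^2)
 g(y) = sqrt(C1 + y^2)


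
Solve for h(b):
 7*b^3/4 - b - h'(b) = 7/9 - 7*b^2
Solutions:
 h(b) = C1 + 7*b^4/16 + 7*b^3/3 - b^2/2 - 7*b/9


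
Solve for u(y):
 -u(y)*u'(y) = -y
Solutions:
 u(y) = -sqrt(C1 + y^2)
 u(y) = sqrt(C1 + y^2)


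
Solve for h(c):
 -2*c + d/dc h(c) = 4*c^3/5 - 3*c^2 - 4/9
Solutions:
 h(c) = C1 + c^4/5 - c^3 + c^2 - 4*c/9


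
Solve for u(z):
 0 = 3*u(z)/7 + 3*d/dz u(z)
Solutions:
 u(z) = C1*exp(-z/7)


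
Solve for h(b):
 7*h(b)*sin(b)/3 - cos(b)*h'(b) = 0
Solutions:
 h(b) = C1/cos(b)^(7/3)


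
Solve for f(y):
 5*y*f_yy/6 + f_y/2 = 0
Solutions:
 f(y) = C1 + C2*y^(2/5)


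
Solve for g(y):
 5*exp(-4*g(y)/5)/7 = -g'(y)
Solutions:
 g(y) = 5*log(-I*(C1 - 4*y/7)^(1/4))
 g(y) = 5*log(I*(C1 - 4*y/7)^(1/4))
 g(y) = 5*log(-(C1 - 4*y/7)^(1/4))
 g(y) = 5*log(C1 - 4*y/7)/4


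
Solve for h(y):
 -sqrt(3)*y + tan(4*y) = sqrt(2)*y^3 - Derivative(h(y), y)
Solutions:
 h(y) = C1 + sqrt(2)*y^4/4 + sqrt(3)*y^2/2 + log(cos(4*y))/4


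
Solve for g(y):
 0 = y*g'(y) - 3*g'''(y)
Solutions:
 g(y) = C1 + Integral(C2*airyai(3^(2/3)*y/3) + C3*airybi(3^(2/3)*y/3), y)


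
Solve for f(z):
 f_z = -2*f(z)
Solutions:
 f(z) = C1*exp(-2*z)


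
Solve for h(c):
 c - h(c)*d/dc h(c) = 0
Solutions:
 h(c) = -sqrt(C1 + c^2)
 h(c) = sqrt(C1 + c^2)


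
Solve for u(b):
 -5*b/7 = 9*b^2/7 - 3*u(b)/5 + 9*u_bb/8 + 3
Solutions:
 u(b) = C1*exp(-2*sqrt(30)*b/15) + C2*exp(2*sqrt(30)*b/15) + 15*b^2/7 + 25*b/21 + 365/28


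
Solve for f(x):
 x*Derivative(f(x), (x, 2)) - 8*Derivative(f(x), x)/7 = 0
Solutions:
 f(x) = C1 + C2*x^(15/7)


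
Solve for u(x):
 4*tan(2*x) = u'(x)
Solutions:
 u(x) = C1 - 2*log(cos(2*x))


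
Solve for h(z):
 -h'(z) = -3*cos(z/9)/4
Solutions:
 h(z) = C1 + 27*sin(z/9)/4


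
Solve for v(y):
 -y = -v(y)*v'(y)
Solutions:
 v(y) = -sqrt(C1 + y^2)
 v(y) = sqrt(C1 + y^2)


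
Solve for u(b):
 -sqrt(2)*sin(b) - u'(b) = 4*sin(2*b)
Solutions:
 u(b) = C1 - 4*sin(b)^2 + sqrt(2)*cos(b)


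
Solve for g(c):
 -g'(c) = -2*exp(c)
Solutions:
 g(c) = C1 + 2*exp(c)


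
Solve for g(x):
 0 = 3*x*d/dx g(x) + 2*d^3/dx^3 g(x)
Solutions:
 g(x) = C1 + Integral(C2*airyai(-2^(2/3)*3^(1/3)*x/2) + C3*airybi(-2^(2/3)*3^(1/3)*x/2), x)


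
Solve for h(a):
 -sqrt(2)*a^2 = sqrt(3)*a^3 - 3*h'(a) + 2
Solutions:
 h(a) = C1 + sqrt(3)*a^4/12 + sqrt(2)*a^3/9 + 2*a/3


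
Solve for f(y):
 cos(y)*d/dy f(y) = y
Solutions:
 f(y) = C1 + Integral(y/cos(y), y)


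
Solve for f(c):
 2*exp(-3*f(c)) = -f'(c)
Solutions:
 f(c) = log(C1 - 6*c)/3
 f(c) = log((-3^(1/3) - 3^(5/6)*I)*(C1 - 2*c)^(1/3)/2)
 f(c) = log((-3^(1/3) + 3^(5/6)*I)*(C1 - 2*c)^(1/3)/2)


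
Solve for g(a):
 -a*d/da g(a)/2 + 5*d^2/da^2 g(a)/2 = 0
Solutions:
 g(a) = C1 + C2*erfi(sqrt(10)*a/10)


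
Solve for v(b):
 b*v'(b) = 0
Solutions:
 v(b) = C1


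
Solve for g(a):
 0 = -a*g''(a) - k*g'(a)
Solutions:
 g(a) = C1 + a^(1 - re(k))*(C2*sin(log(a)*Abs(im(k))) + C3*cos(log(a)*im(k)))


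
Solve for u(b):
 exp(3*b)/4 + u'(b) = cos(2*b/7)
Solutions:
 u(b) = C1 - exp(3*b)/12 + 7*sin(2*b/7)/2


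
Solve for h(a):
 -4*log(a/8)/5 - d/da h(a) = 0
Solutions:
 h(a) = C1 - 4*a*log(a)/5 + 4*a/5 + 12*a*log(2)/5


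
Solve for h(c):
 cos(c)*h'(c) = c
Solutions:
 h(c) = C1 + Integral(c/cos(c), c)


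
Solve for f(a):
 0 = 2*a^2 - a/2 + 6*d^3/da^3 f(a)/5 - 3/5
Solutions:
 f(a) = C1 + C2*a + C3*a^2 - a^5/36 + 5*a^4/288 + a^3/12


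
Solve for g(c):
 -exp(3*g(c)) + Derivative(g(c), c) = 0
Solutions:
 g(c) = log(-1/(C1 + 3*c))/3
 g(c) = log((-1/(C1 + c))^(1/3)*(-3^(2/3) - 3*3^(1/6)*I)/6)
 g(c) = log((-1/(C1 + c))^(1/3)*(-3^(2/3) + 3*3^(1/6)*I)/6)


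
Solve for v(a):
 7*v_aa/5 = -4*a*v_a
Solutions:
 v(a) = C1 + C2*erf(sqrt(70)*a/7)


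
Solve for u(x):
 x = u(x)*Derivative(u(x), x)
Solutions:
 u(x) = -sqrt(C1 + x^2)
 u(x) = sqrt(C1 + x^2)


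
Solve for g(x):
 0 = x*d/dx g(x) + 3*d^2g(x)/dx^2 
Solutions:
 g(x) = C1 + C2*erf(sqrt(6)*x/6)


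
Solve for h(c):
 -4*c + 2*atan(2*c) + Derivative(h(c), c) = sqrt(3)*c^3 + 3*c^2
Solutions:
 h(c) = C1 + sqrt(3)*c^4/4 + c^3 + 2*c^2 - 2*c*atan(2*c) + log(4*c^2 + 1)/2


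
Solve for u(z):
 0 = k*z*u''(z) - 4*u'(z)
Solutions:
 u(z) = C1 + z^(((re(k) + 4)*re(k) + im(k)^2)/(re(k)^2 + im(k)^2))*(C2*sin(4*log(z)*Abs(im(k))/(re(k)^2 + im(k)^2)) + C3*cos(4*log(z)*im(k)/(re(k)^2 + im(k)^2)))


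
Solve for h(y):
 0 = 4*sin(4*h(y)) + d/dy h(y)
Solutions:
 h(y) = -acos((-C1 - exp(32*y))/(C1 - exp(32*y)))/4 + pi/2
 h(y) = acos((-C1 - exp(32*y))/(C1 - exp(32*y)))/4


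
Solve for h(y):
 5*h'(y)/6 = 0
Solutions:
 h(y) = C1


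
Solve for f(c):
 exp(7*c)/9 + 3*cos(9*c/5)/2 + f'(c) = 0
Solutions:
 f(c) = C1 - exp(7*c)/63 - 5*sin(9*c/5)/6


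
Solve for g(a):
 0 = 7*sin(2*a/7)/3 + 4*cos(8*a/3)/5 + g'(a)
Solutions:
 g(a) = C1 - 3*sin(8*a/3)/10 + 49*cos(2*a/7)/6


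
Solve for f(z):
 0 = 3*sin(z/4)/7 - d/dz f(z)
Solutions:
 f(z) = C1 - 12*cos(z/4)/7


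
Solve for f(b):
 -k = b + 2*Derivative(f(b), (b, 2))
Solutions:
 f(b) = C1 + C2*b - b^3/12 - b^2*k/4


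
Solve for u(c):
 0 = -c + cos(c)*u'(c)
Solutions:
 u(c) = C1 + Integral(c/cos(c), c)


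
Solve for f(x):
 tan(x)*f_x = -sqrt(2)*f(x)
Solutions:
 f(x) = C1/sin(x)^(sqrt(2))


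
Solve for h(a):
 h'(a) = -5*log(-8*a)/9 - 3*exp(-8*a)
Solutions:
 h(a) = C1 - 5*a*log(-a)/9 + 5*a*(1 - 3*log(2))/9 + 3*exp(-8*a)/8


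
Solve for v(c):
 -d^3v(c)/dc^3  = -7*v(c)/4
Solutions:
 v(c) = C3*exp(14^(1/3)*c/2) + (C1*sin(14^(1/3)*sqrt(3)*c/4) + C2*cos(14^(1/3)*sqrt(3)*c/4))*exp(-14^(1/3)*c/4)


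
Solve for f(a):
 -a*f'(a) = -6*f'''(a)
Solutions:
 f(a) = C1 + Integral(C2*airyai(6^(2/3)*a/6) + C3*airybi(6^(2/3)*a/6), a)


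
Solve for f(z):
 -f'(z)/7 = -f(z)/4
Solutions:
 f(z) = C1*exp(7*z/4)


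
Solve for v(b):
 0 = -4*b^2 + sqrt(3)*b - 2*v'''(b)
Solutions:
 v(b) = C1 + C2*b + C3*b^2 - b^5/30 + sqrt(3)*b^4/48


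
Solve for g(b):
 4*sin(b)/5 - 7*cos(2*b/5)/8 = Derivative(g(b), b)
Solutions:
 g(b) = C1 - 35*sin(2*b/5)/16 - 4*cos(b)/5


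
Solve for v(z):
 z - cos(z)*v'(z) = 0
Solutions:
 v(z) = C1 + Integral(z/cos(z), z)


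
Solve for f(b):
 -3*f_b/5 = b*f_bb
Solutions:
 f(b) = C1 + C2*b^(2/5)


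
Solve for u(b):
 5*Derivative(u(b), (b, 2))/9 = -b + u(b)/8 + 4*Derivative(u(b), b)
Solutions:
 u(b) = C1*exp(3*b*(24 - sqrt(586))/20) + C2*exp(3*b*(24 + sqrt(586))/20) + 8*b - 256


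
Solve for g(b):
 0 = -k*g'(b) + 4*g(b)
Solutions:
 g(b) = C1*exp(4*b/k)


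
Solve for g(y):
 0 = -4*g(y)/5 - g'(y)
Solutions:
 g(y) = C1*exp(-4*y/5)


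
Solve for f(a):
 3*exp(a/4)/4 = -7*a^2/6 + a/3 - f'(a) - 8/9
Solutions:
 f(a) = C1 - 7*a^3/18 + a^2/6 - 8*a/9 - 3*exp(a/4)


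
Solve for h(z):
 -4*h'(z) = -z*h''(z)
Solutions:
 h(z) = C1 + C2*z^5


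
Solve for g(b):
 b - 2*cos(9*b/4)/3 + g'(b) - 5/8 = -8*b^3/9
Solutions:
 g(b) = C1 - 2*b^4/9 - b^2/2 + 5*b/8 + 8*sin(9*b/4)/27


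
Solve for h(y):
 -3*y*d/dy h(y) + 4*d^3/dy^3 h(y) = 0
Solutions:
 h(y) = C1 + Integral(C2*airyai(6^(1/3)*y/2) + C3*airybi(6^(1/3)*y/2), y)


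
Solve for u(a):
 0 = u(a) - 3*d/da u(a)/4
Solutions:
 u(a) = C1*exp(4*a/3)


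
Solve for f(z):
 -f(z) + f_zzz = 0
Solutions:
 f(z) = C3*exp(z) + (C1*sin(sqrt(3)*z/2) + C2*cos(sqrt(3)*z/2))*exp(-z/2)


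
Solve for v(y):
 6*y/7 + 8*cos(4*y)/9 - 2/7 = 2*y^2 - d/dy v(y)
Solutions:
 v(y) = C1 + 2*y^3/3 - 3*y^2/7 + 2*y/7 - 2*sin(4*y)/9


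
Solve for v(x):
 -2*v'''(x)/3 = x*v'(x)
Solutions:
 v(x) = C1 + Integral(C2*airyai(-2^(2/3)*3^(1/3)*x/2) + C3*airybi(-2^(2/3)*3^(1/3)*x/2), x)


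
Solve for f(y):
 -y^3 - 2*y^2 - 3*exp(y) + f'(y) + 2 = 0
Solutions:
 f(y) = C1 + y^4/4 + 2*y^3/3 - 2*y + 3*exp(y)


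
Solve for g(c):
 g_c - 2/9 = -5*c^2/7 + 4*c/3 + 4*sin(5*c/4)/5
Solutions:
 g(c) = C1 - 5*c^3/21 + 2*c^2/3 + 2*c/9 - 16*cos(5*c/4)/25


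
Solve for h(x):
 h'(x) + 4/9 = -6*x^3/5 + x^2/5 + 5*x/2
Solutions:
 h(x) = C1 - 3*x^4/10 + x^3/15 + 5*x^2/4 - 4*x/9


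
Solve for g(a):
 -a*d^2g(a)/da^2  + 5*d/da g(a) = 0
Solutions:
 g(a) = C1 + C2*a^6


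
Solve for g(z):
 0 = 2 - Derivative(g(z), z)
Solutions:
 g(z) = C1 + 2*z


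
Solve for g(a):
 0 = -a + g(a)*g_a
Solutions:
 g(a) = -sqrt(C1 + a^2)
 g(a) = sqrt(C1 + a^2)


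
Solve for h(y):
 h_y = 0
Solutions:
 h(y) = C1


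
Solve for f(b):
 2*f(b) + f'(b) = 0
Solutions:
 f(b) = C1*exp(-2*b)


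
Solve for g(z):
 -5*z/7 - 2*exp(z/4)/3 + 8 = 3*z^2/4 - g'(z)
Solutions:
 g(z) = C1 + z^3/4 + 5*z^2/14 - 8*z + 8*exp(z/4)/3


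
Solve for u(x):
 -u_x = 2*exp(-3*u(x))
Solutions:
 u(x) = log(C1 - 6*x)/3
 u(x) = log((-3^(1/3) - 3^(5/6)*I)*(C1 - 2*x)^(1/3)/2)
 u(x) = log((-3^(1/3) + 3^(5/6)*I)*(C1 - 2*x)^(1/3)/2)


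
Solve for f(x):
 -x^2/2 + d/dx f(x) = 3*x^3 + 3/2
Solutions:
 f(x) = C1 + 3*x^4/4 + x^3/6 + 3*x/2


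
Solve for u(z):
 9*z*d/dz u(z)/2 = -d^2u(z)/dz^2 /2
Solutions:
 u(z) = C1 + C2*erf(3*sqrt(2)*z/2)


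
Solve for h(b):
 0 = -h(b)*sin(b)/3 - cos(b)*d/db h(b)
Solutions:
 h(b) = C1*cos(b)^(1/3)


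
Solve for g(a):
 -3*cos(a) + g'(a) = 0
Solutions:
 g(a) = C1 + 3*sin(a)


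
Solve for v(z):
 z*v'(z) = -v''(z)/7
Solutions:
 v(z) = C1 + C2*erf(sqrt(14)*z/2)


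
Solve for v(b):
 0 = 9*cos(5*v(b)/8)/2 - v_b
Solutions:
 -9*b/2 - 4*log(sin(5*v(b)/8) - 1)/5 + 4*log(sin(5*v(b)/8) + 1)/5 = C1


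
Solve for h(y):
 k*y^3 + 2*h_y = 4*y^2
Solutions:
 h(y) = C1 - k*y^4/8 + 2*y^3/3


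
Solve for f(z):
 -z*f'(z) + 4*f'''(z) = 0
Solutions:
 f(z) = C1 + Integral(C2*airyai(2^(1/3)*z/2) + C3*airybi(2^(1/3)*z/2), z)


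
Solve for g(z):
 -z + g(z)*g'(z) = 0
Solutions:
 g(z) = -sqrt(C1 + z^2)
 g(z) = sqrt(C1 + z^2)


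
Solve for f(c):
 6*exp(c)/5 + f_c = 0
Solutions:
 f(c) = C1 - 6*exp(c)/5


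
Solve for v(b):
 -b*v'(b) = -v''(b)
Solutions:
 v(b) = C1 + C2*erfi(sqrt(2)*b/2)


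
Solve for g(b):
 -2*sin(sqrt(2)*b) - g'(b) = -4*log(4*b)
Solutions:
 g(b) = C1 + 4*b*log(b) - 4*b + 8*b*log(2) + sqrt(2)*cos(sqrt(2)*b)


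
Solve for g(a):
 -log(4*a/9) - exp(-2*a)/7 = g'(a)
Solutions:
 g(a) = C1 - a*log(a) + a*(-2*log(2) + 1 + 2*log(3)) + exp(-2*a)/14


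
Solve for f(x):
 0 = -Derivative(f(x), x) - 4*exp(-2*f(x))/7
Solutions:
 f(x) = log(-sqrt(C1 - 56*x)) - log(7)
 f(x) = log(C1 - 56*x)/2 - log(7)


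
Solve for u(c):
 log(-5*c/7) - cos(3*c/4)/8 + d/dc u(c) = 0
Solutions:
 u(c) = C1 - c*log(-c) - c*log(5) + c + c*log(7) + sin(3*c/4)/6


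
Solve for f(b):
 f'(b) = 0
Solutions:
 f(b) = C1


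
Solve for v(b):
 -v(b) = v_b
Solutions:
 v(b) = C1*exp(-b)


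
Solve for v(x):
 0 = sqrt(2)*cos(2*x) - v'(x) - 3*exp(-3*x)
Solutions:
 v(x) = C1 + sqrt(2)*sin(2*x)/2 + exp(-3*x)


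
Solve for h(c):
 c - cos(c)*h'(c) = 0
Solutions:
 h(c) = C1 + Integral(c/cos(c), c)


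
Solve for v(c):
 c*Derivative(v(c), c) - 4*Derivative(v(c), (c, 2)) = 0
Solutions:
 v(c) = C1 + C2*erfi(sqrt(2)*c/4)


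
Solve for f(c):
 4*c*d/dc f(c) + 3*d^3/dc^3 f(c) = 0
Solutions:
 f(c) = C1 + Integral(C2*airyai(-6^(2/3)*c/3) + C3*airybi(-6^(2/3)*c/3), c)


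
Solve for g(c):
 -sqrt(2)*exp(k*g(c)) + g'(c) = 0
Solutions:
 g(c) = Piecewise((log(-1/(C1*k + sqrt(2)*c*k))/k, Ne(k, 0)), (nan, True))
 g(c) = Piecewise((C1 + sqrt(2)*c, Eq(k, 0)), (nan, True))


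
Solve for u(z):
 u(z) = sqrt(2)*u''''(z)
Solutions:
 u(z) = C1*exp(-2^(7/8)*z/2) + C2*exp(2^(7/8)*z/2) + C3*sin(2^(7/8)*z/2) + C4*cos(2^(7/8)*z/2)


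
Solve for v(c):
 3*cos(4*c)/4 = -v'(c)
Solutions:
 v(c) = C1 - 3*sin(4*c)/16


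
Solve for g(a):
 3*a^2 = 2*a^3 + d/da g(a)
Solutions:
 g(a) = C1 - a^4/2 + a^3


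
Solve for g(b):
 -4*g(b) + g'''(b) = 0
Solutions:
 g(b) = C3*exp(2^(2/3)*b) + (C1*sin(2^(2/3)*sqrt(3)*b/2) + C2*cos(2^(2/3)*sqrt(3)*b/2))*exp(-2^(2/3)*b/2)


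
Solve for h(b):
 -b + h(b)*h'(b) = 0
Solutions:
 h(b) = -sqrt(C1 + b^2)
 h(b) = sqrt(C1 + b^2)


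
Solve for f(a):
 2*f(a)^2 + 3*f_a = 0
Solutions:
 f(a) = 3/(C1 + 2*a)


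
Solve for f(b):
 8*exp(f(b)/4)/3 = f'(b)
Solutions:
 f(b) = 4*log(-1/(C1 + 8*b)) + 4*log(12)


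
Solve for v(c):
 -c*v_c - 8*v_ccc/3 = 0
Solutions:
 v(c) = C1 + Integral(C2*airyai(-3^(1/3)*c/2) + C3*airybi(-3^(1/3)*c/2), c)


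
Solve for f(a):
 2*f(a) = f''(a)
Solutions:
 f(a) = C1*exp(-sqrt(2)*a) + C2*exp(sqrt(2)*a)


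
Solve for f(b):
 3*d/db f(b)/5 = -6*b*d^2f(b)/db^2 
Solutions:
 f(b) = C1 + C2*b^(9/10)


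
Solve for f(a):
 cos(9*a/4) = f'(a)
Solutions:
 f(a) = C1 + 4*sin(9*a/4)/9


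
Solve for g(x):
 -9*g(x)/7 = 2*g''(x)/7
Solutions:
 g(x) = C1*sin(3*sqrt(2)*x/2) + C2*cos(3*sqrt(2)*x/2)


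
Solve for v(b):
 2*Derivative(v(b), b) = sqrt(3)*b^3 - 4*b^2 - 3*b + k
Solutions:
 v(b) = C1 + sqrt(3)*b^4/8 - 2*b^3/3 - 3*b^2/4 + b*k/2


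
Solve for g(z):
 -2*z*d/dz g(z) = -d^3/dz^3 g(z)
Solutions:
 g(z) = C1 + Integral(C2*airyai(2^(1/3)*z) + C3*airybi(2^(1/3)*z), z)


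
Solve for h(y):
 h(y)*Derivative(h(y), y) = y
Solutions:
 h(y) = -sqrt(C1 + y^2)
 h(y) = sqrt(C1 + y^2)


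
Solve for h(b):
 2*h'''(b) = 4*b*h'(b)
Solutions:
 h(b) = C1 + Integral(C2*airyai(2^(1/3)*b) + C3*airybi(2^(1/3)*b), b)


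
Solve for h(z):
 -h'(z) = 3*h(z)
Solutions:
 h(z) = C1*exp(-3*z)


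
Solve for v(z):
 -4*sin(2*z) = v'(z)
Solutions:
 v(z) = C1 + 2*cos(2*z)


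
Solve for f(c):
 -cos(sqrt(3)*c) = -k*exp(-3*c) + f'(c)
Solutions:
 f(c) = C1 - k*exp(-3*c)/3 - sqrt(3)*sin(sqrt(3)*c)/3


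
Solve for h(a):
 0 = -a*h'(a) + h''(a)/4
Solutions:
 h(a) = C1 + C2*erfi(sqrt(2)*a)


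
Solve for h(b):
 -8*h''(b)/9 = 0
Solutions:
 h(b) = C1 + C2*b


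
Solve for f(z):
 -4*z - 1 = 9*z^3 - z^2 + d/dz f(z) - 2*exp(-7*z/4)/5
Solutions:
 f(z) = C1 - 9*z^4/4 + z^3/3 - 2*z^2 - z - 8*exp(-7*z/4)/35


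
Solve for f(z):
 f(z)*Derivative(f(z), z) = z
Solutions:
 f(z) = -sqrt(C1 + z^2)
 f(z) = sqrt(C1 + z^2)


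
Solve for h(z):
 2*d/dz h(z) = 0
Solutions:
 h(z) = C1


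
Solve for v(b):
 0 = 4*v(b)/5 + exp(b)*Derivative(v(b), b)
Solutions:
 v(b) = C1*exp(4*exp(-b)/5)


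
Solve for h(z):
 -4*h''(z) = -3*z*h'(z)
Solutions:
 h(z) = C1 + C2*erfi(sqrt(6)*z/4)


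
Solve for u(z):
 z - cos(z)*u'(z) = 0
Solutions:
 u(z) = C1 + Integral(z/cos(z), z)


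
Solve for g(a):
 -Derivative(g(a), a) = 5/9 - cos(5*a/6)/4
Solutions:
 g(a) = C1 - 5*a/9 + 3*sin(5*a/6)/10


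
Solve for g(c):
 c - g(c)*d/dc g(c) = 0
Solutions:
 g(c) = -sqrt(C1 + c^2)
 g(c) = sqrt(C1 + c^2)


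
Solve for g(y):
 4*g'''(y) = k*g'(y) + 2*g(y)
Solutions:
 g(y) = C1*exp(y*(k/((-3^(1/3) + 3^(5/6)*I)*(sqrt(3)*sqrt(108 - k^3) + 18)^(1/3)) - 3^(1/3)*(sqrt(3)*sqrt(108 - k^3) + 18)^(1/3)/12 + 3^(5/6)*I*(sqrt(3)*sqrt(108 - k^3) + 18)^(1/3)/12)) + C2*exp(-y*(k/((3^(1/3) + 3^(5/6)*I)*(sqrt(3)*sqrt(108 - k^3) + 18)^(1/3)) + 3^(1/3)*(sqrt(3)*sqrt(108 - k^3) + 18)^(1/3)/12 + 3^(5/6)*I*(sqrt(3)*sqrt(108 - k^3) + 18)^(1/3)/12)) + C3*exp(3^(1/3)*y*(3^(1/3)*k/(sqrt(3)*sqrt(108 - k^3) + 18)^(1/3) + (sqrt(3)*sqrt(108 - k^3) + 18)^(1/3))/6)


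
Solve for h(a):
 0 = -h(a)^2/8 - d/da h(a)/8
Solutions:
 h(a) = 1/(C1 + a)


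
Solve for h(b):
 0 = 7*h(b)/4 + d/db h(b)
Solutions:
 h(b) = C1*exp(-7*b/4)


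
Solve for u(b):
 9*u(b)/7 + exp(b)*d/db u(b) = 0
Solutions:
 u(b) = C1*exp(9*exp(-b)/7)


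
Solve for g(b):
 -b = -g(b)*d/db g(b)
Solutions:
 g(b) = -sqrt(C1 + b^2)
 g(b) = sqrt(C1 + b^2)


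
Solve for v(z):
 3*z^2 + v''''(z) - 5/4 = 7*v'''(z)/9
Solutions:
 v(z) = C1 + C2*z + C3*z^2 + C4*exp(7*z/9) + 9*z^5/140 + 81*z^4/196 + 5097*z^3/2744


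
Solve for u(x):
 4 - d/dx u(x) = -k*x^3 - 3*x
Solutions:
 u(x) = C1 + k*x^4/4 + 3*x^2/2 + 4*x


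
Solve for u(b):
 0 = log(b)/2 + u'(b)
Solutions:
 u(b) = C1 - b*log(b)/2 + b/2


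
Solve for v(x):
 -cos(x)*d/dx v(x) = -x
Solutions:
 v(x) = C1 + Integral(x/cos(x), x)


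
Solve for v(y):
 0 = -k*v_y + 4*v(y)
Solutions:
 v(y) = C1*exp(4*y/k)


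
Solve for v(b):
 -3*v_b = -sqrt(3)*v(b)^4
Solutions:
 v(b) = (-1/(C1 + sqrt(3)*b))^(1/3)
 v(b) = (-1/(C1 + sqrt(3)*b))^(1/3)*(-1 - sqrt(3)*I)/2
 v(b) = (-1/(C1 + sqrt(3)*b))^(1/3)*(-1 + sqrt(3)*I)/2


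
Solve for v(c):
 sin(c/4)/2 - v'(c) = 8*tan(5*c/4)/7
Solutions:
 v(c) = C1 + 32*log(cos(5*c/4))/35 - 2*cos(c/4)


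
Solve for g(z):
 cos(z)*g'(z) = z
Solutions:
 g(z) = C1 + Integral(z/cos(z), z)


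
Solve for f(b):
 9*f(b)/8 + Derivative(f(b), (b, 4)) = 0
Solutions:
 f(b) = (C1*sin(2^(3/4)*sqrt(3)*b/4) + C2*cos(2^(3/4)*sqrt(3)*b/4))*exp(-2^(3/4)*sqrt(3)*b/4) + (C3*sin(2^(3/4)*sqrt(3)*b/4) + C4*cos(2^(3/4)*sqrt(3)*b/4))*exp(2^(3/4)*sqrt(3)*b/4)


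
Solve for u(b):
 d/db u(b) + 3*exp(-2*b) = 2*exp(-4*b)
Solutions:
 u(b) = C1 + 3*exp(-2*b)/2 - exp(-4*b)/2


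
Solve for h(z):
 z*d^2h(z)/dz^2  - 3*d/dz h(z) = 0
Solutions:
 h(z) = C1 + C2*z^4


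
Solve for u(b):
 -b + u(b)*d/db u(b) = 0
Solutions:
 u(b) = -sqrt(C1 + b^2)
 u(b) = sqrt(C1 + b^2)


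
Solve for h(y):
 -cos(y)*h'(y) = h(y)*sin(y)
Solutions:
 h(y) = C1*cos(y)


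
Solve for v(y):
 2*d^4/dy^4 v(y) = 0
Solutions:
 v(y) = C1 + C2*y + C3*y^2 + C4*y^3


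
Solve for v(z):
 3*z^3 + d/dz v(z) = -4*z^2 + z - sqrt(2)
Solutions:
 v(z) = C1 - 3*z^4/4 - 4*z^3/3 + z^2/2 - sqrt(2)*z


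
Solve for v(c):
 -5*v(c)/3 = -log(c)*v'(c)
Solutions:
 v(c) = C1*exp(5*li(c)/3)


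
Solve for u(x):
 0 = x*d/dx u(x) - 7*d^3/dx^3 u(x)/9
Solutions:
 u(x) = C1 + Integral(C2*airyai(21^(2/3)*x/7) + C3*airybi(21^(2/3)*x/7), x)


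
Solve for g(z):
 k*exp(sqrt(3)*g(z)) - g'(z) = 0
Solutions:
 g(z) = sqrt(3)*(2*log(-1/(C1 + k*z)) - log(3))/6


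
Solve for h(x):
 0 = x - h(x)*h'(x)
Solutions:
 h(x) = -sqrt(C1 + x^2)
 h(x) = sqrt(C1 + x^2)


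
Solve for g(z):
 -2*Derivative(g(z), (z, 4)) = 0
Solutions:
 g(z) = C1 + C2*z + C3*z^2 + C4*z^3


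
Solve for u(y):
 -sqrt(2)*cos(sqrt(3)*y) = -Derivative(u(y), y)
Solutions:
 u(y) = C1 + sqrt(6)*sin(sqrt(3)*y)/3


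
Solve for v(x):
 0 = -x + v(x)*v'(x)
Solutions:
 v(x) = -sqrt(C1 + x^2)
 v(x) = sqrt(C1 + x^2)


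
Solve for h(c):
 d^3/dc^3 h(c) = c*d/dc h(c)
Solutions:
 h(c) = C1 + Integral(C2*airyai(c) + C3*airybi(c), c)


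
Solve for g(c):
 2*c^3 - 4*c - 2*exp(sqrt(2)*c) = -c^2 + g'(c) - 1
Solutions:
 g(c) = C1 + c^4/2 + c^3/3 - 2*c^2 + c - sqrt(2)*exp(sqrt(2)*c)


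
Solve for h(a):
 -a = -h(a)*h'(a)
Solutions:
 h(a) = -sqrt(C1 + a^2)
 h(a) = sqrt(C1 + a^2)


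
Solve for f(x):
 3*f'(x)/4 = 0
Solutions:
 f(x) = C1


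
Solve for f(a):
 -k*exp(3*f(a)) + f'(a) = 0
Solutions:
 f(a) = log(-1/(C1 + 3*a*k))/3
 f(a) = log((-1/(C1 + a*k))^(1/3)*(-3^(2/3) - 3*3^(1/6)*I)/6)
 f(a) = log((-1/(C1 + a*k))^(1/3)*(-3^(2/3) + 3*3^(1/6)*I)/6)


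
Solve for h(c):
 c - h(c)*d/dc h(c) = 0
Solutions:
 h(c) = -sqrt(C1 + c^2)
 h(c) = sqrt(C1 + c^2)


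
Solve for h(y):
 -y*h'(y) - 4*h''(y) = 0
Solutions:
 h(y) = C1 + C2*erf(sqrt(2)*y/4)


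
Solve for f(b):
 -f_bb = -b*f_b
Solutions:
 f(b) = C1 + C2*erfi(sqrt(2)*b/2)


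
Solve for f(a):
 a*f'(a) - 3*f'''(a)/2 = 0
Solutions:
 f(a) = C1 + Integral(C2*airyai(2^(1/3)*3^(2/3)*a/3) + C3*airybi(2^(1/3)*3^(2/3)*a/3), a)


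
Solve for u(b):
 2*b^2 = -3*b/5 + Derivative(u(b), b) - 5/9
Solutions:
 u(b) = C1 + 2*b^3/3 + 3*b^2/10 + 5*b/9


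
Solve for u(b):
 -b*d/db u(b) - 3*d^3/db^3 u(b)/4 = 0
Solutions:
 u(b) = C1 + Integral(C2*airyai(-6^(2/3)*b/3) + C3*airybi(-6^(2/3)*b/3), b)


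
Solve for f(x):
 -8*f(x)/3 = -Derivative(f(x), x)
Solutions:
 f(x) = C1*exp(8*x/3)


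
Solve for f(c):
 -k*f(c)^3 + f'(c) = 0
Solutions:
 f(c) = -sqrt(2)*sqrt(-1/(C1 + c*k))/2
 f(c) = sqrt(2)*sqrt(-1/(C1 + c*k))/2


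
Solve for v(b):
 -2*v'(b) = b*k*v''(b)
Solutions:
 v(b) = C1 + b^(((re(k) - 2)*re(k) + im(k)^2)/(re(k)^2 + im(k)^2))*(C2*sin(2*log(b)*Abs(im(k))/(re(k)^2 + im(k)^2)) + C3*cos(2*log(b)*im(k)/(re(k)^2 + im(k)^2)))


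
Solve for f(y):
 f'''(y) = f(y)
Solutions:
 f(y) = C3*exp(y) + (C1*sin(sqrt(3)*y/2) + C2*cos(sqrt(3)*y/2))*exp(-y/2)


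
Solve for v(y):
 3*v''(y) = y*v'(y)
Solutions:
 v(y) = C1 + C2*erfi(sqrt(6)*y/6)


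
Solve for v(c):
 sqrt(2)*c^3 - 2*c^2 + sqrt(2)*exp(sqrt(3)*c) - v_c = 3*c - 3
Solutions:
 v(c) = C1 + sqrt(2)*c^4/4 - 2*c^3/3 - 3*c^2/2 + 3*c + sqrt(6)*exp(sqrt(3)*c)/3


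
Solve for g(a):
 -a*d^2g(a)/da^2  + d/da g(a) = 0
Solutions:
 g(a) = C1 + C2*a^2


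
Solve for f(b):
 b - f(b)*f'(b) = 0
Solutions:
 f(b) = -sqrt(C1 + b^2)
 f(b) = sqrt(C1 + b^2)


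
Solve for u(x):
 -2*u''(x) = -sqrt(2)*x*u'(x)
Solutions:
 u(x) = C1 + C2*erfi(2^(1/4)*x/2)


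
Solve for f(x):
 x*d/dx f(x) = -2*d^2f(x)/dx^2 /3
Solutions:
 f(x) = C1 + C2*erf(sqrt(3)*x/2)


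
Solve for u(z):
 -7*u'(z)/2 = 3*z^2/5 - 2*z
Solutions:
 u(z) = C1 - 2*z^3/35 + 2*z^2/7


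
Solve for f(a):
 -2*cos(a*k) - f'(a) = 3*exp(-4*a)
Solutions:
 f(a) = C1 + 3*exp(-4*a)/4 - 2*sin(a*k)/k


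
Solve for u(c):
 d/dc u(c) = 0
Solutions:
 u(c) = C1


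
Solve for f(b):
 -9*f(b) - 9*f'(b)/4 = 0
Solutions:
 f(b) = C1*exp(-4*b)


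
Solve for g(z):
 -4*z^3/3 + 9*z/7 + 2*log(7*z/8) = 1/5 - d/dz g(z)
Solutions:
 g(z) = C1 + z^4/3 - 9*z^2/14 - 2*z*log(z) - 2*z*log(7) + 11*z/5 + 6*z*log(2)


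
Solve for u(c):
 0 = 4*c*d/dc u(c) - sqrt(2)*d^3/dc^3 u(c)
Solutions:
 u(c) = C1 + Integral(C2*airyai(sqrt(2)*c) + C3*airybi(sqrt(2)*c), c)


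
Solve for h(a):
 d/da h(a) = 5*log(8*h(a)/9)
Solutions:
 -Integral(1/(log(_y) - 2*log(3) + 3*log(2)), (_y, h(a)))/5 = C1 - a


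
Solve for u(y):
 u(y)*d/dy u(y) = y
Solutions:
 u(y) = -sqrt(C1 + y^2)
 u(y) = sqrt(C1 + y^2)


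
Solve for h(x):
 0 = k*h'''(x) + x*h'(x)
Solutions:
 h(x) = C1 + Integral(C2*airyai(x*(-1/k)^(1/3)) + C3*airybi(x*(-1/k)^(1/3)), x)


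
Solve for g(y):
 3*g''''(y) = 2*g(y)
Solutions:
 g(y) = C1*exp(-2^(1/4)*3^(3/4)*y/3) + C2*exp(2^(1/4)*3^(3/4)*y/3) + C3*sin(2^(1/4)*3^(3/4)*y/3) + C4*cos(2^(1/4)*3^(3/4)*y/3)


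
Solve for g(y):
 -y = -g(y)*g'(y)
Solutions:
 g(y) = -sqrt(C1 + y^2)
 g(y) = sqrt(C1 + y^2)


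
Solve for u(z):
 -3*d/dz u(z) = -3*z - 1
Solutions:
 u(z) = C1 + z^2/2 + z/3


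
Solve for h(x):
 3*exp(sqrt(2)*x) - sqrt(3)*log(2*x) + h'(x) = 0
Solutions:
 h(x) = C1 + sqrt(3)*x*log(x) + sqrt(3)*x*(-1 + log(2)) - 3*sqrt(2)*exp(sqrt(2)*x)/2


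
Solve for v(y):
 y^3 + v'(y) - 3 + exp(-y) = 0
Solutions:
 v(y) = C1 - y^4/4 + 3*y + exp(-y)


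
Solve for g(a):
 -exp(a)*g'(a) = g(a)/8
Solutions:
 g(a) = C1*exp(exp(-a)/8)


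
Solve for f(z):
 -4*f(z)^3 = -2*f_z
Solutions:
 f(z) = -sqrt(2)*sqrt(-1/(C1 + 2*z))/2
 f(z) = sqrt(2)*sqrt(-1/(C1 + 2*z))/2


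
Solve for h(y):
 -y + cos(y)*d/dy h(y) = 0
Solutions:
 h(y) = C1 + Integral(y/cos(y), y)


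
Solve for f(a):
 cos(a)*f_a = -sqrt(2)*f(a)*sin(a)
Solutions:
 f(a) = C1*cos(a)^(sqrt(2))


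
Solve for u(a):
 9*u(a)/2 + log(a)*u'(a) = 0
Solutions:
 u(a) = C1*exp(-9*li(a)/2)
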